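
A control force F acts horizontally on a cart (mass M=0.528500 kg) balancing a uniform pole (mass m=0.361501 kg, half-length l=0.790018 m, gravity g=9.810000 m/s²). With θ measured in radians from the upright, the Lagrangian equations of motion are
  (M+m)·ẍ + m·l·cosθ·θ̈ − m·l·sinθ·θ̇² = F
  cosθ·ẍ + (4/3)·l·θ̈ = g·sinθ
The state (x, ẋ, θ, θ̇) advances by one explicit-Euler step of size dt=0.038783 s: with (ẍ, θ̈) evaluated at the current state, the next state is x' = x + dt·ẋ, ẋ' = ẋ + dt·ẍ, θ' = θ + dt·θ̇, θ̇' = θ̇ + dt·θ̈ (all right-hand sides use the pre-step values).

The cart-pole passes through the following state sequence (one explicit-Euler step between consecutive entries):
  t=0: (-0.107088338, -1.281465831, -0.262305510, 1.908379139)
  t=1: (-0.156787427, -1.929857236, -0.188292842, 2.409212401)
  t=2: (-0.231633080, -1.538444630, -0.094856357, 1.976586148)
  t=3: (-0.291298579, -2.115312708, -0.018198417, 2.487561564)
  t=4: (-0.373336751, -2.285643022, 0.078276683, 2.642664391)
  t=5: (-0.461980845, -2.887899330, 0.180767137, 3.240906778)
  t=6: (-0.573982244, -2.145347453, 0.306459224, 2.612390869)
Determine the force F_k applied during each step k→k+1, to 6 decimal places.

step 0→1:
  ẍ = (ẋ'−ẋ)/dt = (-1.929857236−-1.281465831)/0.038783 = -16.718444
  θ̈ = (θ̇'−θ̇)/dt = (2.409212401−1.908379139)/0.038783 = 12.913732
  sinθ=-0.259308, cosθ=0.965795
  F = (M+m)·ẍ + m·l·cosθ·θ̈ − m·l·sinθ·θ̇² = -14.879432 + 3.561911 − -0.269707 = -11.047814
step 1→2:
  ẍ = (ẋ'−ẋ)/dt = (-1.538444630−-1.929857236)/0.038783 = 10.092376
  θ̈ = (θ̇'−θ̇)/dt = (1.976586148−2.409212401)/0.038783 = -11.155049
  sinθ=-0.187182, cosθ=0.982325
  F = (M+m)·ẍ + m·l·cosθ·θ̈ − m·l·sinθ·θ̇² = 8.982224 + -3.129488 − -0.310285 = 6.163022
step 2→3:
  ẍ = (ẋ'−ẋ)/dt = (-2.115312708−-1.538444630)/0.038783 = -14.874251
  θ̈ = (θ̇'−θ̇)/dt = (2.487561564−1.976586148)/0.038783 = 13.175242
  sinθ=-0.094714, cosθ=0.995505
  F = (M+m)·ẍ + m·l·cosθ·θ̈ − m·l·sinθ·θ̇² = -13.238098 + 3.745832 − -0.105680 = -9.386586
step 3→4:
  ẍ = (ẋ'−ẋ)/dt = (-2.285643022−-2.115312708)/0.038783 = -4.391881
  θ̈ = (θ̇'−θ̇)/dt = (2.642664391−2.487561564)/0.038783 = 3.999248
  sinθ=-0.018197, cosθ=0.999834
  F = (M+m)·ẍ + m·l·cosθ·θ̈ − m·l·sinθ·θ̇² = -3.908778 + 1.141965 − -0.032159 = -2.734654
step 4→5:
  ẍ = (ẋ'−ẋ)/dt = (-2.887899330−-2.285643022)/0.038783 = -15.528874
  θ̈ = (θ̇'−θ̇)/dt = (3.240906778−2.642664391)/0.038783 = 15.425377
  sinθ=0.078197, cosθ=0.996938
  F = (M+m)·ẍ + m·l·cosθ·θ̈ − m·l·sinθ·θ̇² = -13.820713 + 4.391879 − 0.155962 = -9.584796
step 5→6:
  ẍ = (ẋ'−ẋ)/dt = (-2.145347453−-2.887899330)/0.038783 = 19.146324
  θ̈ = (θ̇'−θ̇)/dt = (2.612390869−3.240906778)/0.038783 = -16.205964
  sinθ=0.179784, cosθ=0.983706
  F = (M+m)·ẍ + m·l·cosθ·θ̈ − m·l·sinθ·θ̇² = 17.040247 + -4.552885 − 0.539301 = 11.948061

F_0 = -11.047814 N
F_1 = 6.163022 N
F_2 = -9.386586 N
F_3 = -2.734654 N
F_4 = -9.584796 N
F_5 = 11.948061 N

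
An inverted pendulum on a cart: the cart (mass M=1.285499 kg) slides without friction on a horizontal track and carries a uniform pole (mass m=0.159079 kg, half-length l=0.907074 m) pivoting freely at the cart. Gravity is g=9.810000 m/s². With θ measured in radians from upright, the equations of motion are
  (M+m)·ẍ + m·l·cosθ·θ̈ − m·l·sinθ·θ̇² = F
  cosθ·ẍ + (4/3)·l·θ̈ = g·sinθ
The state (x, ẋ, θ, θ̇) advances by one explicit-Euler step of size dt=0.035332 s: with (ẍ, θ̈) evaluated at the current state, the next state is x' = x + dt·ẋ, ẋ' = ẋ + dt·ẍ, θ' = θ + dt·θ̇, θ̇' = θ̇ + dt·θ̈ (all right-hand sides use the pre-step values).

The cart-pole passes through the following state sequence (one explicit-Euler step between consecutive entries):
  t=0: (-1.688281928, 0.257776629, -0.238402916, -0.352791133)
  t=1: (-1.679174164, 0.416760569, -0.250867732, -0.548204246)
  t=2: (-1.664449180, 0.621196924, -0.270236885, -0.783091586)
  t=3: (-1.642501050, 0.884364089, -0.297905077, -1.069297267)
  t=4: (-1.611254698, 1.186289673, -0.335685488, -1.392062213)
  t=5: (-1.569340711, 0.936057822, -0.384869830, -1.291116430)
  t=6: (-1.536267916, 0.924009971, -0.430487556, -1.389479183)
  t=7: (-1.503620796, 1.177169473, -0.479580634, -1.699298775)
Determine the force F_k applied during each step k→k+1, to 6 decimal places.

F_0 = 5.728933 N
F_1 = 7.440059 N
F_2 = 9.656982 N
F_3 = 11.132788 N
F_4 = -9.749570 N
F_5 = -0.774607 N
F_6 = 9.317029 N

step 0→1:
  ẍ = (ẋ'−ẋ)/dt = (0.416760569−0.257776629)/0.035332 = 4.499715
  θ̈ = (θ̇'−θ̇)/dt = (-0.548204246−-0.352791133)/0.035332 = -5.530769
  sinθ=-0.236151, cosθ=0.971716
  F = (M+m)·ẍ + m·l·cosθ·θ̈ − m·l·sinθ·θ̇² = 6.500190 + -0.775498 − -0.004241 = 5.728933
step 1→2:
  ẍ = (ẋ'−ẋ)/dt = (0.621196924−0.416760569)/0.035332 = 5.786153
  θ̈ = (θ̇'−θ̇)/dt = (-0.783091586−-0.548204246)/0.035332 = -6.648006
  sinθ=-0.248245, cosθ=0.968697
  F = (M+m)·ẍ + m·l·cosθ·θ̈ − m·l·sinθ·θ̇² = 8.358549 + -0.929255 − -0.010765 = 7.440059
step 2→3:
  ẍ = (ẋ'−ẋ)/dt = (0.884364089−0.621196924)/0.035332 = 7.448408
  θ̈ = (θ̇'−θ̇)/dt = (-1.069297267−-0.783091586)/0.035332 = -8.100466
  sinθ=-0.266960, cosθ=0.963708
  F = (M+m)·ẍ + m·l·cosθ·θ̈ − m·l·sinθ·θ̇² = 10.759807 + -1.126447 − -0.023623 = 9.656982
step 3→4:
  ẍ = (ẋ'−ẋ)/dt = (1.186289673−0.884364089)/0.035332 = 8.545386
  θ̈ = (θ̇'−θ̇)/dt = (-1.392062213−-1.069297267)/0.035332 = -9.135202
  sinθ=-0.293518, cosθ=0.955953
  F = (M+m)·ẍ + m·l·cosθ·θ̈ − m·l·sinθ·θ̇² = 12.344477 + -1.260116 − -0.048427 = 11.132788
step 4→5:
  ẍ = (ẋ'−ẋ)/dt = (0.936057822−1.186289673)/0.035332 = -7.082301
  θ̈ = (θ̇'−θ̇)/dt = (-1.291116430−-1.392062213)/0.035332 = 2.857064
  sinθ=-0.329416, cosθ=0.944185
  F = (M+m)·ẍ + m·l·cosθ·θ̈ − m·l·sinθ·θ̇² = -10.230936 + 0.389253 − -0.092112 = -9.749570
step 5→6:
  ẍ = (ẋ'−ẋ)/dt = (0.924009971−0.936057822)/0.035332 = -0.340990
  θ̈ = (θ̇'−θ̇)/dt = (-1.389479183−-1.291116430)/0.035332 = -2.783957
  sinθ=-0.375438, cosθ=0.926847
  F = (M+m)·ẍ + m·l·cosθ·θ̈ − m·l·sinθ·θ̇² = -0.492586 + -0.372328 − -0.090308 = -0.774607
step 6→7:
  ẍ = (ẋ'−ẋ)/dt = (1.177169473−0.924009971)/0.035332 = 7.165162
  θ̈ = (θ̇'−θ̇)/dt = (-1.699298775−-1.389479183)/0.035332 = -8.768810
  sinθ=-0.417314, cosθ=0.908762
  F = (M+m)·ẍ + m·l·cosθ·θ̈ − m·l·sinθ·θ̇² = 10.350635 + -1.149864 − -0.116258 = 9.317029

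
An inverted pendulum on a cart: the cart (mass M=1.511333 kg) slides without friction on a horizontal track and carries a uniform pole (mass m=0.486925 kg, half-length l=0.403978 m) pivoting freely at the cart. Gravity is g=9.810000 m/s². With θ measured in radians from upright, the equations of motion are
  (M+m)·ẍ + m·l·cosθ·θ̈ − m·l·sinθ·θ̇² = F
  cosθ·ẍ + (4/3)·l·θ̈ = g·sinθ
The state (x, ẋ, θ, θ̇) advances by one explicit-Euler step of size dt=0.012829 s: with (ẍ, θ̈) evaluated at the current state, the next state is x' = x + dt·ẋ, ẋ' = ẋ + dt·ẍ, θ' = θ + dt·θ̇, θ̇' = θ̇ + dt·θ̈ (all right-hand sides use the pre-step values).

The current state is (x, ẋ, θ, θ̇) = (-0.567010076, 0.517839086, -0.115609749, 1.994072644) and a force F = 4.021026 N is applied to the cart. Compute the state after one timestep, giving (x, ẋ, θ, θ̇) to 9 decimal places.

(-0.560366718, 0.551842205, -0.090027791, 1.904413948)

sinθ=-0.115352389, cosθ=0.993324633
temp = (F + m·l·θ̇²·sinθ)/(M+m) = (4.021026 + -0.090225299)/1.998258 = 1.967113706
θ̈ = (g·sinθ − cosθ·temp)/(l·(4/3 − m·cos²θ/(M+m))) = -6.988751714
ẍ = temp − m·l·θ̈·cosθ/(M+m) = 2.650488640
Euler: x'=-0.567010076+0.012829·0.517839086=-0.560366718, ẋ'=0.517839086+0.012829·2.650488640=0.551842205
       θ'=-0.115609749+0.012829·1.994072644=-0.090027791, θ̇'=1.994072644+0.012829·-6.988751714=1.904413948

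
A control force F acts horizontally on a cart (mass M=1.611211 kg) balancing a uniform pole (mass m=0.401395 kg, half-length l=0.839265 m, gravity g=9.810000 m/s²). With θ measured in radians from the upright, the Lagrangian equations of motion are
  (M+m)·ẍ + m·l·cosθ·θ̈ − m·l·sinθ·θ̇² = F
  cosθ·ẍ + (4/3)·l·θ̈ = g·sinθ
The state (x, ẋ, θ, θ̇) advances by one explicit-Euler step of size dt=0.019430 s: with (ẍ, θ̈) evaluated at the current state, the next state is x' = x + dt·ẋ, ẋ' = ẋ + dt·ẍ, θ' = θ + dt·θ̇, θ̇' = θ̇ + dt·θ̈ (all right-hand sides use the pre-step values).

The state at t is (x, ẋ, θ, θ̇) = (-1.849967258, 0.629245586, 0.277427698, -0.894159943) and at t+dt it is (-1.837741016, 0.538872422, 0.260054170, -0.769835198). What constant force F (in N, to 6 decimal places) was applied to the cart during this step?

ẍ = (ẋ'−ẋ)/dt = (0.538872422−0.629245586)/0.019430 = -4.651218
θ̈ = (θ̇'−θ̇)/dt = (-0.769835198−-0.894159943)/0.019430 = 6.398597
sinθ=0.273883, cosθ=0.961763
F = (M+m)·ẍ + m·l·cosθ·θ̈ − m·l·sinθ·θ̇² = -9.361069 + 2.073118 − 0.073768 = -7.361719

F = -7.361719 N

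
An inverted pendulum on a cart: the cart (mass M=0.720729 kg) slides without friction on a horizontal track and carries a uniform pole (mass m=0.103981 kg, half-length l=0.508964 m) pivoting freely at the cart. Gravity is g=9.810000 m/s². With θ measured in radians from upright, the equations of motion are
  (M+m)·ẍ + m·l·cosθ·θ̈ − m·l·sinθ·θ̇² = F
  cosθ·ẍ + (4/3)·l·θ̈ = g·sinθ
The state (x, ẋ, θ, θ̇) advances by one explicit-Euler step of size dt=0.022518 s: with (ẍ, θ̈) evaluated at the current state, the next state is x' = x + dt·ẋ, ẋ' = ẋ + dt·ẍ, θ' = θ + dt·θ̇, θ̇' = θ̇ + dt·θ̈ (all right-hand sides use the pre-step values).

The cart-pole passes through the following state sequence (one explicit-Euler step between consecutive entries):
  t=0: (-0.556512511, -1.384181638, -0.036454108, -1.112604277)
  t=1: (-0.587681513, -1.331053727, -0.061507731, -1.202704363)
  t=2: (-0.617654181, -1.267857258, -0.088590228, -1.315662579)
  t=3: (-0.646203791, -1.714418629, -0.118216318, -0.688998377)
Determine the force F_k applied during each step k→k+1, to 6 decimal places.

step 0→1:
  ẍ = (ẋ'−ẋ)/dt = (-1.331053727−-1.384181638)/0.022518 = 2.359353
  θ̈ = (θ̇'−θ̇)/dt = (-1.202704363−-1.112604277)/0.022518 = -4.001247
  sinθ=-0.036446, cosθ=0.999336
  F = (M+m)·ẍ + m·l·cosθ·θ̈ − m·l·sinθ·θ̇² = 1.945782 + -0.211616 − -0.002388 = 1.736554
step 1→2:
  ẍ = (ẋ'−ẋ)/dt = (-1.267857258−-1.331053727)/0.022518 = 2.806487
  θ̈ = (θ̇'−θ̇)/dt = (-1.315662579−-1.202704363)/0.022518 = -5.016352
  sinθ=-0.061469, cosθ=0.998109
  F = (M+m)·ẍ + m·l·cosθ·θ̈ − m·l·sinθ·θ̇² = 2.314538 + -0.264976 − -0.004706 = 2.054267
step 2→3:
  ẍ = (ẋ'−ẋ)/dt = (-1.714418629−-1.267857258)/0.022518 = -19.831307
  θ̈ = (θ̇'−θ̇)/dt = (-0.688998377−-1.315662579)/0.022518 = 27.829479
  sinθ=-0.088474, cosθ=0.996078
  F = (M+m)·ẍ + m·l·cosθ·θ̈ − m·l·sinθ·θ̇² = -16.355077 + 1.467032 − -0.008105 = -14.879940

F_0 = 1.736554 N
F_1 = 2.054267 N
F_2 = -14.879940 N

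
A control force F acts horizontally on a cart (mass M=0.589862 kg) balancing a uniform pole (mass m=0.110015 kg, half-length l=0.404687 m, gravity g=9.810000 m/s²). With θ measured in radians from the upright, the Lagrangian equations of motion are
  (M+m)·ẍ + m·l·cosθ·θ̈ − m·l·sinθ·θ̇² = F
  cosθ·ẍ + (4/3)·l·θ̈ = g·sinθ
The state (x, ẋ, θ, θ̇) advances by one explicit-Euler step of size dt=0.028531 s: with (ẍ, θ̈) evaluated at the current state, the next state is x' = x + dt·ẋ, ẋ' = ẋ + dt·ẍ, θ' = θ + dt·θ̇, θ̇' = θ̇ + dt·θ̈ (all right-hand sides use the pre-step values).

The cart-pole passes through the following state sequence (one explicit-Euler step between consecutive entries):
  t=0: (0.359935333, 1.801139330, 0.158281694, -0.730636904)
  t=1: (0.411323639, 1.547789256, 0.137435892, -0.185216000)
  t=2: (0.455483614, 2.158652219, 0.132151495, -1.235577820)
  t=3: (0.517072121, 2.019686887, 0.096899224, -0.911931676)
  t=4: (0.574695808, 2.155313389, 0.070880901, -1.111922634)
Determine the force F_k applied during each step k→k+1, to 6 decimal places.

step 0→1:
  ẍ = (ẋ'−ẋ)/dt = (1.547789256−1.801139330)/0.028531 = -8.879818
  θ̈ = (θ̇'−θ̇)/dt = (-0.185216000−-0.730636904)/0.028531 = 19.116782
  sinθ=0.157622, cosθ=0.987500
  F = (M+m)·ẍ + m·l·cosθ·θ̈ − m·l·sinθ·θ̇² = -6.214780 + 0.840471 − 0.003746 = -5.378055
step 1→2:
  ẍ = (ẋ'−ẋ)/dt = (2.158652219−1.547789256)/0.028531 = 21.410500
  θ̈ = (θ̇'−θ̇)/dt = (-1.235577820−-0.185216000)/0.028531 = -36.814757
  sinθ=0.137004, cosθ=0.990571
  F = (M+m)·ẍ + m·l·cosθ·θ̈ − m·l·sinθ·θ̇² = 14.984716 + -1.623598 − 0.000209 = 13.360909
step 2→3:
  ẍ = (ẋ'−ẋ)/dt = (2.019686887−2.158652219)/0.028531 = -4.870679
  θ̈ = (θ̇'−θ̇)/dt = (-0.911931676−-1.235577820)/0.028531 = 11.343666
  sinθ=0.131767, cosθ=0.991281
  F = (M+m)·ẍ + m·l·cosθ·θ̈ − m·l·sinθ·θ̇² = -3.408876 + 0.500635 − 0.008956 = -2.917197
step 3→4:
  ẍ = (ẋ'−ẋ)/dt = (2.155313389−2.019686887)/0.028531 = 4.753654
  θ̈ = (θ̇'−θ̇)/dt = (-1.111922634−-0.911931676)/0.028531 = -7.009602
  sinθ=0.096748, cosθ=0.995309
  F = (M+m)·ẍ + m·l·cosθ·θ̈ − m·l·sinθ·θ̇² = 3.326973 + -0.310615 − 0.003582 = 3.012776

F_0 = -5.378055 N
F_1 = 13.360909 N
F_2 = -2.917197 N
F_3 = 3.012776 N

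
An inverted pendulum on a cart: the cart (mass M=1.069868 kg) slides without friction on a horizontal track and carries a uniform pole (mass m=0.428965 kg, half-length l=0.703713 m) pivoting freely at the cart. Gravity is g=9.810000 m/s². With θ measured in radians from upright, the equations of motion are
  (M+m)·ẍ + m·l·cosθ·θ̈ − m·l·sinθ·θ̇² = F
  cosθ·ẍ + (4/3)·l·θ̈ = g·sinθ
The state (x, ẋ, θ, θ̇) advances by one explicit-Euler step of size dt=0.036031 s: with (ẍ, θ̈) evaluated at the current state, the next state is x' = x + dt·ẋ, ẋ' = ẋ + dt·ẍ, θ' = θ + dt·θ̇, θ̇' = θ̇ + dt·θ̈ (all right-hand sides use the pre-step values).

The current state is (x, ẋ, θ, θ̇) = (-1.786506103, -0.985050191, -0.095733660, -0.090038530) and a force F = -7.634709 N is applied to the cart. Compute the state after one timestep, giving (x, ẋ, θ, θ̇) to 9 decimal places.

sinθ=-0.095587495, cosθ=0.995421032
temp = (F + m·l·θ̇²·sinθ)/(M+m) = (-7.634709 + -0.000233924)/1.498833 = -5.093925023
θ̈ = (g·sinθ − cosθ·temp)/(l·(4/3 − m·cos²θ/(M+m))) = 5.594644109
ẍ = temp − m·l·θ̈·cosθ/(M+m) = -6.215539133
Euler: x'=-1.786506103+0.036031·-0.985050191=-1.821998446, ẋ'=-0.985050191+0.036031·-6.215539133=-1.209002281
       θ'=-0.095733660+0.036031·-0.090038530=-0.098977838, θ̇'=-0.090038530+0.036031·5.594644109=0.111542092

(-1.821998446, -1.209002281, -0.098977838, 0.111542092)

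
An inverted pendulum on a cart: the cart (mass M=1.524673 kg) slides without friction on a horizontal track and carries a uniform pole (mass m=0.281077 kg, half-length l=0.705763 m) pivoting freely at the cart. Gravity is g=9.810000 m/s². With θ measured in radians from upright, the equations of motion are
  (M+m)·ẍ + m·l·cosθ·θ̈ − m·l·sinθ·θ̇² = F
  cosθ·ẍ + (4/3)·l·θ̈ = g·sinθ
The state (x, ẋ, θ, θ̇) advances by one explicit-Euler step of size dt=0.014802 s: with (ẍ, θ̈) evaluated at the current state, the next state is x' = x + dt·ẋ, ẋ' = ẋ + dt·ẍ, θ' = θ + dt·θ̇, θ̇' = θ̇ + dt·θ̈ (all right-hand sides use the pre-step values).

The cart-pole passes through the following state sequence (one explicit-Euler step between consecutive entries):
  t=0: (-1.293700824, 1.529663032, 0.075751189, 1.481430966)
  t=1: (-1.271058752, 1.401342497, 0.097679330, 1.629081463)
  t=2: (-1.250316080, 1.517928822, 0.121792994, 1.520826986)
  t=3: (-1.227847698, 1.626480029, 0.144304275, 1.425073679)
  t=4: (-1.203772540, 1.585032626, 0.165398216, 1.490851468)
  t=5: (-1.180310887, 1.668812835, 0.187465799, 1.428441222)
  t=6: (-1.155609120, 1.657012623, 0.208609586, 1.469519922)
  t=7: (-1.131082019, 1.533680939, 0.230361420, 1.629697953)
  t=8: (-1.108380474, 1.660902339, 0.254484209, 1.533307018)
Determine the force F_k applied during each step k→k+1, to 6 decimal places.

F_0 = -13.714127 N
F_1 = 12.727557 N
F_2 = 11.913052 N
F_3 = -4.241874 N
F_4 = 9.323063 N
F_5 = -0.974104 N
F_6 = -13.034264 N
F_7 = 14.142215 N

step 0→1:
  ẍ = (ẋ'−ẋ)/dt = (1.401342497−1.529663032)/0.014802 = -8.669135
  θ̈ = (θ̇'−θ̇)/dt = (1.629081463−1.481430966)/0.014802 = 9.975037
  sinθ=0.075679, cosθ=0.997132
  F = (M+m)·ẍ + m·l·cosθ·θ̈ − m·l·sinθ·θ̇² = -15.654290 + 1.973111 − 0.032947 = -13.714127
step 1→2:
  ẍ = (ẋ'−ẋ)/dt = (1.517928822−1.401342497)/0.014802 = 7.876390
  θ̈ = (θ̇'−θ̇)/dt = (1.520826986−1.629081463)/0.014802 = -7.313503
  sinθ=0.097524, cosθ=0.995233
  F = (M+m)·ẍ + m·l·cosθ·θ̈ − m·l·sinθ·θ̇² = 14.222791 + -1.443891 − 0.051343 = 12.727557
step 2→3:
  ẍ = (ẋ'−ẋ)/dt = (1.626480029−1.517928822)/0.014802 = 7.333550
  θ̈ = (θ̇'−θ̇)/dt = (1.425073679−1.520826986)/0.014802 = -6.468944
  sinθ=0.121492, cosθ=0.992592
  F = (M+m)·ẍ + m·l·cosθ·θ̈ − m·l·sinθ·θ̇² = 13.242558 + -1.273763 − 0.055743 = 11.913052
step 3→4:
  ẍ = (ẋ'−ẋ)/dt = (1.585032626−1.626480029)/0.014802 = -2.800122
  θ̈ = (θ̇'−θ̇)/dt = (1.490851468−1.425073679)/0.014802 = 4.443845
  sinθ=0.143804, cosθ=0.989606
  F = (M+m)·ẍ + m·l·cosθ·θ̈ − m·l·sinθ·θ̇² = -5.056320 + 0.872380 − 0.057933 = -4.241874
step 4→5:
  ẍ = (ẋ'−ẋ)/dt = (1.668812835−1.585032626)/0.014802 = 5.660060
  θ̈ = (θ̇'−θ̇)/dt = (1.428441222−1.490851468)/0.014802 = -4.216339
  sinθ=0.164645, cosθ=0.986353
  F = (M+m)·ẍ + m·l·cosθ·θ̈ − m·l·sinθ·θ̇² = 10.220653 + -0.824996 − 0.072594 = 9.323063
step 5→6:
  ẍ = (ẋ'−ẋ)/dt = (1.657012623−1.668812835)/0.014802 = -0.797204
  θ̈ = (θ̇'−θ̇)/dt = (1.469519922−1.428441222)/0.014802 = 2.775213
  sinθ=0.186370, cosθ=0.982480
  F = (M+m)·ẍ + m·l·cosθ·θ̈ − m·l·sinθ·θ̇² = -1.439551 + 0.540884 − 0.075437 = -0.974104
step 6→7:
  ẍ = (ẋ'−ẋ)/dt = (1.533680939−1.657012623)/0.014802 = -8.332096
  θ̈ = (θ̇'−θ̇)/dt = (1.629697953−1.469519922)/0.014802 = 10.821378
  sinθ=0.207100, cosθ=0.978320
  F = (M+m)·ẍ + m·l·cosθ·θ̈ − m·l·sinθ·θ̇² = -15.045682 + 2.100137 − 0.088719 = -13.034264
step 7→8:
  ẍ = (ẋ'−ẋ)/dt = (1.660902339−1.533680939)/0.014802 = 8.594879
  θ̈ = (θ̇'−θ̇)/dt = (1.533307018−1.629697953)/0.014802 = -6.512021
  sinθ=0.228329, cosθ=0.973584
  F = (M+m)·ẍ + m·l·cosθ·θ̈ − m·l·sinθ·θ̇² = 15.520203 + -1.257689 − 0.120299 = 14.142215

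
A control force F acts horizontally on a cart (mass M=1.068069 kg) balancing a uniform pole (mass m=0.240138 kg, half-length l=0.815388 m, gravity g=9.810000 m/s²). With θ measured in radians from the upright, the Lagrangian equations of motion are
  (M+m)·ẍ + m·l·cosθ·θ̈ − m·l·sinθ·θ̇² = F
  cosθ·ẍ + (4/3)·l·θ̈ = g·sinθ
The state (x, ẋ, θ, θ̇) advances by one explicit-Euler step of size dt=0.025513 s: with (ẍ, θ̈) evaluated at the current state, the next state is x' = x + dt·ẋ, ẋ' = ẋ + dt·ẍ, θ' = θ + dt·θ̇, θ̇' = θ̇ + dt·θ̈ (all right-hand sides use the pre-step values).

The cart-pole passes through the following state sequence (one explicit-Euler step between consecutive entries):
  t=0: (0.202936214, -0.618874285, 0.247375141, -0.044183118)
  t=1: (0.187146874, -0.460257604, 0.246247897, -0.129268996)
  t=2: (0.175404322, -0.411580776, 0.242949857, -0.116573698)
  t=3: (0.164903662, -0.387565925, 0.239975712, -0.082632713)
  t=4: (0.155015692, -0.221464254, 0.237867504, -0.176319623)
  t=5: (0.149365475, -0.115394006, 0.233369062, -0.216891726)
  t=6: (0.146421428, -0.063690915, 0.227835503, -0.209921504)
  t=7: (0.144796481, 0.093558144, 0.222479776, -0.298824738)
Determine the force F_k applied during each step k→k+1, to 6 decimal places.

step 0→1:
  ẍ = (ẋ'−ẋ)/dt = (-0.460257604−-0.618874285)/0.025513 = 6.217092
  θ̈ = (θ̇'−θ̇)/dt = (-0.129268996−-0.044183118)/0.025513 = -3.335001
  sinθ=0.244860, cosθ=0.969558
  F = (M+m)·ẍ + m·l·cosθ·θ̈ − m·l·sinθ·θ̇² = 8.133244 + -0.633133 − 0.000094 = 7.500017
step 1→2:
  ẍ = (ẋ'−ẋ)/dt = (-0.411580776−-0.460257604)/0.025513 = 1.907923
  θ̈ = (θ̇'−θ̇)/dt = (-0.116573698−-0.129268996)/0.025513 = 0.497601
  sinθ=0.243767, cosθ=0.969834
  F = (M+m)·ẍ + m·l·cosθ·θ̈ − m·l·sinθ·θ̇² = 2.495958 + 0.094494 − 0.000798 = 2.589654
step 2→3:
  ẍ = (ẋ'−ẋ)/dt = (-0.387565925−-0.411580776)/0.025513 = 0.941279
  θ̈ = (θ̇'−θ̇)/dt = (-0.082632713−-0.116573698)/0.025513 = 1.330341
  sinθ=0.240567, cosθ=0.970633
  F = (M+m)·ẍ + m·l·cosθ·θ̈ − m·l·sinθ·θ̇² = 1.231388 + 0.252838 − 0.000640 = 1.483586
step 3→4:
  ẍ = (ẋ'−ẋ)/dt = (-0.221464254−-0.387565925)/0.025513 = 6.510472
  θ̈ = (θ̇'−θ̇)/dt = (-0.176319623−-0.082632713)/0.025513 = -3.672124
  sinθ=0.237679, cosθ=0.971344
  F = (M+m)·ẍ + m·l·cosθ·θ̈ − m·l·sinθ·θ̇² = 8.517045 + -0.698418 − 0.000318 = 7.818309
step 4→5:
  ẍ = (ẋ'−ẋ)/dt = (-0.115394006−-0.221464254)/0.025513 = 4.157498
  θ̈ = (θ̇'−θ̇)/dt = (-0.216891726−-0.176319623)/0.025513 = -1.590252
  sinθ=0.235631, cosθ=0.971843
  F = (M+m)·ẍ + m·l·cosθ·θ̈ − m·l·sinθ·θ̇² = 5.438868 + -0.302613 − 0.001434 = 5.134821
step 5→6:
  ẍ = (ẋ'−ẋ)/dt = (-0.063690915−-0.115394006)/0.025513 = 2.026539
  θ̈ = (θ̇'−θ̇)/dt = (-0.209921504−-0.216891726)/0.025513 = 0.273203
  sinθ=0.231257, cosθ=0.972893
  F = (M+m)·ẍ + m·l·cosθ·θ̈ − m·l·sinθ·θ̇² = 2.651133 + 0.052045 − 0.002130 = 2.701047
step 6→7:
  ẍ = (ẋ'−ẋ)/dt = (0.093558144−-0.063690915)/0.025513 = 6.163488
  θ̈ = (θ̇'−θ̇)/dt = (-0.298824738−-0.209921504)/0.025513 = -3.484625
  sinθ=0.225869, cosθ=0.974158
  F = (M+m)·ẍ + m·l·cosθ·θ̈ − m·l·sinθ·θ̇² = 8.063118 + -0.664677 − 0.001949 = 7.396492

F_0 = 7.500017 N
F_1 = 2.589654 N
F_2 = 1.483586 N
F_3 = 7.818309 N
F_4 = 5.134821 N
F_5 = 2.701047 N
F_6 = 7.396492 N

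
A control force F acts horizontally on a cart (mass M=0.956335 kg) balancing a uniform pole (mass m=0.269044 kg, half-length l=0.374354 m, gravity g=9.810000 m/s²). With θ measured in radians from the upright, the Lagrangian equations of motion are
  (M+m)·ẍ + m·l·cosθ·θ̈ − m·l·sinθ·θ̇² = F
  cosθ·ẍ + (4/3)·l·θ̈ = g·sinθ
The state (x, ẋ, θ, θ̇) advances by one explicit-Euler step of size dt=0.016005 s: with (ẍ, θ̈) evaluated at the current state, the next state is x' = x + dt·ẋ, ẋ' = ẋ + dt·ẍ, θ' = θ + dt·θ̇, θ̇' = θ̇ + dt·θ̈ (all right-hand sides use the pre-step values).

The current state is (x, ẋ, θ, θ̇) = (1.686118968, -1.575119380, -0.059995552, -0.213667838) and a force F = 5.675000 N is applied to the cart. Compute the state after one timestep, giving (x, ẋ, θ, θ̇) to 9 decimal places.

(1.660909182, -1.484600754, -0.063415306, -0.413552091)

sinθ=-0.059959566, cosθ=0.998200807
temp = (F + m·l·θ̇²·sinθ)/(M+m) = (5.675000 + -0.000275704)/1.225379 = 4.630995224
θ̈ = (g·sinθ − cosθ·temp)/(l·(4/3 − m·cos²θ/(M+m))) = -12.488863067
ẍ = temp − m·l·θ̈·cosθ/(M+m) = 5.655646714
Euler: x'=1.686118968+0.016005·-1.575119380=1.660909182, ẋ'=-1.575119380+0.016005·5.655646714=-1.484600754
       θ'=-0.059995552+0.016005·-0.213667838=-0.063415306, θ̇'=-0.213667838+0.016005·-12.488863067=-0.413552091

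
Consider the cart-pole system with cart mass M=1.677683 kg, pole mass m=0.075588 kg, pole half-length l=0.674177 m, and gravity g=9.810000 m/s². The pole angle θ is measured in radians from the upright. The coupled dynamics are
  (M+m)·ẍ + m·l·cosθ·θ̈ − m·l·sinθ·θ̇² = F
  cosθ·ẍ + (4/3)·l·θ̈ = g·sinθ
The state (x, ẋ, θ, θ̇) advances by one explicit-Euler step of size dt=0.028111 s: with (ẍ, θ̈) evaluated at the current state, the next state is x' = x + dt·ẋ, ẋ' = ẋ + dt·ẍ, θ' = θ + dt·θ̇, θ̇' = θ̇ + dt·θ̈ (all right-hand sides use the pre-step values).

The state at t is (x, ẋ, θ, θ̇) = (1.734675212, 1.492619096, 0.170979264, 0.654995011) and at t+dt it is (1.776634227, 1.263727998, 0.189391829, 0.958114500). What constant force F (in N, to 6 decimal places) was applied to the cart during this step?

F = -13.738076 N

ẍ = (ẋ'−ẋ)/dt = (1.263727998−1.492619096)/0.028111 = -8.142403
θ̈ = (θ̇'−θ̇)/dt = (0.958114500−0.654995011)/0.028111 = 10.782949
sinθ=0.170147, cosθ=0.985419
F = (M+m)·ẍ + m·l·cosθ·θ̈ − m·l·sinθ·θ̇² = -14.275839 + 0.541483 − 0.003720 = -13.738076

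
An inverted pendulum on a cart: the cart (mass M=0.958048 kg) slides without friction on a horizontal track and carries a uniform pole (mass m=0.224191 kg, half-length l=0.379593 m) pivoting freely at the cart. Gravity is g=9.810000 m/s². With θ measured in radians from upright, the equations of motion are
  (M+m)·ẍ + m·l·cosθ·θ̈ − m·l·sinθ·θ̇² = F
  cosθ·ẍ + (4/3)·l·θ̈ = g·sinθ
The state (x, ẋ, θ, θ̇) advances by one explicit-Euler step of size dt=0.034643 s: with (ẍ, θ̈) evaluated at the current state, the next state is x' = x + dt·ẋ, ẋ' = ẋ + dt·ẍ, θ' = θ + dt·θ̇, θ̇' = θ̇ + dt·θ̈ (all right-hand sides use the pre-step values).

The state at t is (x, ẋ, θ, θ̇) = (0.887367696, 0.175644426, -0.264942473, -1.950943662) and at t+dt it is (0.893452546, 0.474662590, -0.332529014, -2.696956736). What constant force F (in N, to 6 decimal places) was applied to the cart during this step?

ẍ = (ẋ'−ẋ)/dt = (0.474662590−0.175644426)/0.034643 = 8.631417
θ̈ = (θ̇'−θ̇)/dt = (-2.696956736−-1.950943662)/0.034643 = -21.534309
sinθ=-0.261854, cosθ=0.965108
F = (M+m)·ẍ + m·l·cosθ·θ̈ − m·l·sinθ·θ̇² = 10.204397 + -1.768655 − -0.084817 = 8.520560

F = 8.520560 N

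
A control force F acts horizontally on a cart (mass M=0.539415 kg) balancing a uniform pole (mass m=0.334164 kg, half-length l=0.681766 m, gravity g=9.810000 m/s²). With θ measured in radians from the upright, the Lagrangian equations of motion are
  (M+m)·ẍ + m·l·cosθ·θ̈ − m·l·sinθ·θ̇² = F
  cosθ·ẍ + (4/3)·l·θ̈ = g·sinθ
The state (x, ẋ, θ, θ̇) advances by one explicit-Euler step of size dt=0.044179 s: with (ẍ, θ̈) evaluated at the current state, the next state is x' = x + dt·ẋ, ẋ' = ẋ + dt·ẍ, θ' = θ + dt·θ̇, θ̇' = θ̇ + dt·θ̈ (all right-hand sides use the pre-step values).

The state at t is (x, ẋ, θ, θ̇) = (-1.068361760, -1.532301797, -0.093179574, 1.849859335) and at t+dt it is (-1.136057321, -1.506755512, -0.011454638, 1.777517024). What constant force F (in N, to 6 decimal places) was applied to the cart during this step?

ẍ = (ẋ'−ẋ)/dt = (-1.506755512−-1.532301797)/0.044179 = 0.578245
θ̈ = (θ̇'−θ̇)/dt = (1.777517024−1.849859335)/0.044179 = -1.637482
sinθ=-0.093045, cosθ=0.995662
F = (M+m)·ẍ + m·l·cosθ·θ̈ − m·l·sinθ·θ̇² = 0.505143 + -0.371435 − -0.072538 = 0.206245

F = 0.206245 N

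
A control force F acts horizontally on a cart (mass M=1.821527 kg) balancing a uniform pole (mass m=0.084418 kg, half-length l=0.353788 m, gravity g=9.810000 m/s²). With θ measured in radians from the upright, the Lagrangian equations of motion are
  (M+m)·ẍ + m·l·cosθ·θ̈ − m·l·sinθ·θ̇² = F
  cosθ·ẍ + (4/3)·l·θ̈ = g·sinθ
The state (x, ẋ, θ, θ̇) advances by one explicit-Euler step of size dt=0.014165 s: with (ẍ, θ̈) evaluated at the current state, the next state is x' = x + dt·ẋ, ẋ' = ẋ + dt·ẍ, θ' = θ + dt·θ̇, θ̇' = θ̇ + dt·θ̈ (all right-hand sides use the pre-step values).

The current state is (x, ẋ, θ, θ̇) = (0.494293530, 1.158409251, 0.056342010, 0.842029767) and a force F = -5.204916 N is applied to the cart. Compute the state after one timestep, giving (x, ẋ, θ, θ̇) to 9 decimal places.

(0.510702397, 1.118142217, 0.068269362, 0.943845418)

sinθ=0.056312206, cosθ=0.998413209
temp = (F + m·l·θ̇²·sinθ)/(M+m) = (-5.204916 + 0.001192437)/1.905945 = -2.730259038
θ̈ = (g·sinθ − cosθ·temp)/(l·(4/3 − m·cos²θ/(M+m))) = 7.187832727
ẍ = temp − m·l·θ̈·cosθ/(M+m) = -2.842713340
Euler: x'=0.494293530+0.014165·1.158409251=0.510702397, ẋ'=1.158409251+0.014165·-2.842713340=1.118142217
       θ'=0.056342010+0.014165·0.842029767=0.068269362, θ̇'=0.842029767+0.014165·7.187832727=0.943845418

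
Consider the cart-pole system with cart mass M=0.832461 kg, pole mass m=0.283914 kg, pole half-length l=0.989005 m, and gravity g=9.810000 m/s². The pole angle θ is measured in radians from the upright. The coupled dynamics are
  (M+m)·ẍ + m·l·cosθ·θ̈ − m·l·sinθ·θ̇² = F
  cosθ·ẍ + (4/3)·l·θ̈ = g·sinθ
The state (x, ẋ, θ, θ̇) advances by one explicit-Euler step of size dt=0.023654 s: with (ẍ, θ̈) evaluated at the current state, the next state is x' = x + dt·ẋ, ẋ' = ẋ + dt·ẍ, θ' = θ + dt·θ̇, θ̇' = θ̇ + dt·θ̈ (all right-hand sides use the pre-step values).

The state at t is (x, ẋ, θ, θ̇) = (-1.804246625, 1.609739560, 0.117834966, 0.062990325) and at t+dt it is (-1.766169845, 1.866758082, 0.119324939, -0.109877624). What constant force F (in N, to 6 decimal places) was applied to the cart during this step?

F = 10.092270 N

ẍ = (ẋ'−ẋ)/dt = (1.866758082−1.609739560)/0.023654 = 10.865753
θ̈ = (θ̇'−θ̇)/dt = (-0.109877624−0.062990325)/0.023654 = -7.308191
sinθ=0.117562, cosθ=0.993065
F = (M+m)·ẍ + m·l·cosθ·θ̈ − m·l·sinθ·θ̇² = 12.130255 + -2.037854 − 0.000131 = 10.092270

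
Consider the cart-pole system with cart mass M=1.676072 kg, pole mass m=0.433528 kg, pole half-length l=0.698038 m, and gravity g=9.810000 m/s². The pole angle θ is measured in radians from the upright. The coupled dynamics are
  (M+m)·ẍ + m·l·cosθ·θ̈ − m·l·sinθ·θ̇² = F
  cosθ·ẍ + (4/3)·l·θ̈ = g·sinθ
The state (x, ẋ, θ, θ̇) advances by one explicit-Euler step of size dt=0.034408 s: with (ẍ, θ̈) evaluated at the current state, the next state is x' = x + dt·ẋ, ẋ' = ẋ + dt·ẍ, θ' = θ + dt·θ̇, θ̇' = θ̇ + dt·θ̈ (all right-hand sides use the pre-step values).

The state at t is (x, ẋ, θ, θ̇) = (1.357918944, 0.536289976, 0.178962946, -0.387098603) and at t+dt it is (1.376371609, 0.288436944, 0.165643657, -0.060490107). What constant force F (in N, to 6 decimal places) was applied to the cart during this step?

F = -12.377619 N

ẍ = (ẋ'−ẋ)/dt = (0.288436944−0.536289976)/0.034408 = -7.203355
θ̈ = (θ̇'−θ̇)/dt = (-0.060490107−-0.387098603)/0.034408 = 9.492226
sinθ=0.178009, cosθ=0.984029
F = (M+m)·ẍ + m·l·cosθ·θ̈ − m·l·sinθ·θ̇² = -15.196197 + 2.826650 − 0.008072 = -12.377619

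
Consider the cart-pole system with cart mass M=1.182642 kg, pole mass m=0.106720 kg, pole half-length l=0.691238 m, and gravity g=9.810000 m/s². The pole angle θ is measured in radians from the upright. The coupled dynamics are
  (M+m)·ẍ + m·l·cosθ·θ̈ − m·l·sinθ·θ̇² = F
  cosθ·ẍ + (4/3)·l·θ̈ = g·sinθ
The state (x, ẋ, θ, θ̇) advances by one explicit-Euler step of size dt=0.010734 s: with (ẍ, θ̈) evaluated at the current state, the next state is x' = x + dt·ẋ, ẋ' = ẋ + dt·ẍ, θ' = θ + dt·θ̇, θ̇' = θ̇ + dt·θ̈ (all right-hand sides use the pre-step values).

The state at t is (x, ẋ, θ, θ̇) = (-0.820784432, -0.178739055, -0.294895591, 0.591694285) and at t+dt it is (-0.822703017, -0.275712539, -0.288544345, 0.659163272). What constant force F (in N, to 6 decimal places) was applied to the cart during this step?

ẍ = (ẋ'−ẋ)/dt = (-0.275712539−-0.178739055)/0.010734 = -9.034235
θ̈ = (θ̇'−θ̇)/dt = (0.659163272−0.591694285)/0.010734 = 6.285540
sinθ=-0.290640, cosθ=0.956832
F = (M+m)·ẍ + m·l·cosθ·θ̈ − m·l·sinθ·θ̇² = -11.648400 + 0.443662 − -0.007506 = -11.197232

F = -11.197232 N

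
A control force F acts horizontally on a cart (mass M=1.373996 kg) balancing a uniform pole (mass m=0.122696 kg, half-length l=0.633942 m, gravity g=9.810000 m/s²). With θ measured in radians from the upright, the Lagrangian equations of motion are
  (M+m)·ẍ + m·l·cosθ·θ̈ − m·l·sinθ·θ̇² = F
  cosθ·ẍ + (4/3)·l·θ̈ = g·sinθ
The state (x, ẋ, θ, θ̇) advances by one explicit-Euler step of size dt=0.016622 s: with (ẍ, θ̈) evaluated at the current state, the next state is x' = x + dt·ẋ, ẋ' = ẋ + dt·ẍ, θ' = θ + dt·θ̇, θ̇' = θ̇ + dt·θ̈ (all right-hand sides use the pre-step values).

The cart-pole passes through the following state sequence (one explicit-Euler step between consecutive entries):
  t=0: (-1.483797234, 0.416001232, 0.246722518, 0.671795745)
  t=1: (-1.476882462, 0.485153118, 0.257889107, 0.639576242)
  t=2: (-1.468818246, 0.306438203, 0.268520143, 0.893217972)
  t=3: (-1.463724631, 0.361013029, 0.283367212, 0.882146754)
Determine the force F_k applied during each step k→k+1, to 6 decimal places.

step 0→1:
  ẍ = (ẋ'−ẋ)/dt = (0.485153118−0.416001232)/0.016622 = 4.160263
  θ̈ = (θ̇'−θ̇)/dt = (0.639576242−0.671795745)/0.016622 = -1.938365
  sinθ=0.244227, cosθ=0.969718
  F = (M+m)·ẍ + m·l·cosθ·θ̈ − m·l·sinθ·θ̇² = 6.226632 + -0.146205 − 0.008573 = 6.071854
step 1→2:
  ẍ = (ẋ'−ẋ)/dt = (0.306438203−0.485153118)/0.016622 = -10.751710
  θ̈ = (θ̇'−θ̇)/dt = (0.893217972−0.639576242)/0.016622 = 15.259399
  sinθ=0.255040, cosθ=0.966930
  F = (M+m)·ẍ + m·l·cosθ·θ̈ − m·l·sinθ·θ̇² = -16.091998 + 1.147658 − 0.008115 = -14.952454
step 2→3:
  ẍ = (ẋ'−ẋ)/dt = (0.361013029−0.306438203)/0.016622 = 3.283289
  θ̈ = (θ̇'−θ̇)/dt = (0.882146754−0.893217972)/0.016622 = -0.666058
  sinθ=0.265305, cosθ=0.964165
  F = (M+m)·ẍ + m·l·cosθ·θ̈ − m·l·sinθ·θ̇² = 4.914072 + -0.049951 − 0.016464 = 4.847657

F_0 = 6.071854 N
F_1 = -14.952454 N
F_2 = 4.847657 N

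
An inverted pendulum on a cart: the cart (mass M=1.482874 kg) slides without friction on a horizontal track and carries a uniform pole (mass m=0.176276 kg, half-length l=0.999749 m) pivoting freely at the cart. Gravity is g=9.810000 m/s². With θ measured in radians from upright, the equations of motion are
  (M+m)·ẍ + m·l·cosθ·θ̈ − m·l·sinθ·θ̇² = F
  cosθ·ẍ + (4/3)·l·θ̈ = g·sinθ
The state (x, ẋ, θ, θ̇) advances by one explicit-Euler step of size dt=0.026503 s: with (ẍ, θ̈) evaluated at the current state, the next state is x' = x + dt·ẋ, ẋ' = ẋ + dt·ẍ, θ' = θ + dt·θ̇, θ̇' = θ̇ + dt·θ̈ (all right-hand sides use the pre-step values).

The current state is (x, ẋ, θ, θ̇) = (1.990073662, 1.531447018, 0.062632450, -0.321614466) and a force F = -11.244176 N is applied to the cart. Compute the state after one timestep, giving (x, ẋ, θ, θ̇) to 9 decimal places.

(2.030661602, 1.334963171, 0.054108702, -0.162295454)

sinθ=0.062591509, cosθ=0.998039229
temp = (F + m·l·θ̇²·sinθ)/(M+m) = (-11.244176 + 0.001140961)/1.659150 = -6.776382509
θ̈ = (g·sinθ − cosθ·temp)/(l·(4/3 − m·cos²θ/(M+m))) = 6.011357652
ẍ = temp − m·l·θ̈·cosθ/(M+m) = -7.413645494
Euler: x'=1.990073662+0.026503·1.531447018=2.030661602, ẋ'=1.531447018+0.026503·-7.413645494=1.334963171
       θ'=0.062632450+0.026503·-0.321614466=0.054108702, θ̇'=-0.321614466+0.026503·6.011357652=-0.162295454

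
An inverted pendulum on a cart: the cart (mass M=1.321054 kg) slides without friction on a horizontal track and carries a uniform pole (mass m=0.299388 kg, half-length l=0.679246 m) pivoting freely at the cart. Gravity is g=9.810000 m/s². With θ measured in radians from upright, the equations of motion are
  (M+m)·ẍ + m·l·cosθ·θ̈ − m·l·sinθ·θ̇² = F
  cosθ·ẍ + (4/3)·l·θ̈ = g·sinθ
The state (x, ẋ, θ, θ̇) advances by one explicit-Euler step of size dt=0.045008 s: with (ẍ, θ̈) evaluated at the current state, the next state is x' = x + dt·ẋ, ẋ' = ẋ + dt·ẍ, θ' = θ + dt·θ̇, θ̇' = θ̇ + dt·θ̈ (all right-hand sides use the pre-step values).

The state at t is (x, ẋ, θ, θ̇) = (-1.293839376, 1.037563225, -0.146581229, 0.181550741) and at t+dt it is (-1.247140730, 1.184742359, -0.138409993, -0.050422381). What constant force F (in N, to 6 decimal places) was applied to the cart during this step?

ẍ = (ẋ'−ẋ)/dt = (1.184742359−1.037563225)/0.045008 = 3.270066
θ̈ = (θ̇'−θ̇)/dt = (-0.050422381−0.181550741)/0.045008 = -5.154042
sinθ=-0.146057, cosθ=0.989276
F = (M+m)·ẍ + m·l·cosθ·θ̈ − m·l·sinθ·θ̇² = 5.298952 + -1.036876 − -0.000979 = 4.263055

F = 4.263055 N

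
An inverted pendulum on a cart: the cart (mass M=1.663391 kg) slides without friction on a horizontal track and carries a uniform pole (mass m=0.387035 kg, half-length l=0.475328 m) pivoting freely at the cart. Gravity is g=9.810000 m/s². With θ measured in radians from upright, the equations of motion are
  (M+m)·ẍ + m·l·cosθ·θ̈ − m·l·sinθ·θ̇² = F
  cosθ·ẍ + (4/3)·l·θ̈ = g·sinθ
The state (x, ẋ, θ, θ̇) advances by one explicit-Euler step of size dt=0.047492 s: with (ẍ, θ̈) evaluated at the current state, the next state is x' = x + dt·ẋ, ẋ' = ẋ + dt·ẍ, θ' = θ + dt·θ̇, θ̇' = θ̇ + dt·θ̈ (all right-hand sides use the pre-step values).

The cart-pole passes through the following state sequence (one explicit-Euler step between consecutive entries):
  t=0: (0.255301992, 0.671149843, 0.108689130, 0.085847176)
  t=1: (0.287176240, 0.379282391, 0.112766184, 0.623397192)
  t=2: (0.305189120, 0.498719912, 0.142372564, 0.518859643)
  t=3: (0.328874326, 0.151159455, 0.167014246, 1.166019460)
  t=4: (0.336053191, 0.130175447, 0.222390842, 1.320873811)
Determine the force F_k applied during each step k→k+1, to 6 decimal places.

F_0 = -10.531265 N
F_1 = 4.746194 N
F_2 = -12.531127 N
F_3 = -0.356038 N

step 0→1:
  ẍ = (ẋ'−ẋ)/dt = (0.379282391−0.671149843)/0.047492 = -6.145613
  θ̈ = (θ̇'−θ̇)/dt = (0.623397192−0.085847176)/0.047492 = 11.318749
  sinθ=0.108475, cosθ=0.994099
  F = (M+m)·ẍ + m·l·cosθ·θ̈ − m·l·sinθ·θ̇² = -12.601125 + 2.070007 − 0.000147 = -10.531265
step 1→2:
  ẍ = (ẋ'−ẋ)/dt = (0.498719912−0.379282391)/0.047492 = 2.514898
  θ̈ = (θ̇'−θ̇)/dt = (0.518859643−0.623397192)/0.047492 = -2.201161
  sinθ=0.112527, cosθ=0.993649
  F = (M+m)·ẍ + m·l·cosθ·θ̈ − m·l·sinθ·θ̇² = 5.156612 + -0.402373 − 0.008045 = 4.746194
step 2→3:
  ẍ = (ẋ'−ẋ)/dt = (0.151159455−0.498719912)/0.047492 = -7.318295
  θ̈ = (θ̇'−θ̇)/dt = (1.166019460−0.518859643)/0.047492 = 13.626712
  sinθ=0.141892, cosθ=0.989882
  F = (M+m)·ẍ + m·l·cosθ·θ̈ − m·l·sinθ·θ̇² = -15.005622 + 2.481522 − 0.007028 = -12.531127
step 3→4:
  ẍ = (ẋ'−ẋ)/dt = (0.130175447−0.151159455)/0.047492 = -0.441843
  θ̈ = (θ̇'−θ̇)/dt = (1.320873811−1.166019460)/0.047492 = 3.260641
  sinθ=0.166239, cosθ=0.986086
  F = (M+m)·ẍ + m·l·cosθ·θ̈ − m·l·sinθ·θ̇² = -0.905966 + 0.591509 − 0.041580 = -0.356038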